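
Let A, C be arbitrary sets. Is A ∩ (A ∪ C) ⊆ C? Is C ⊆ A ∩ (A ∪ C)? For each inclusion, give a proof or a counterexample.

(⊆) This inclusion fails. Take A = {1}, C = ∅; then 1 ∈ A ∩ (A ∪ C) but 1 ∉ C.

(⊇) This inclusion fails. Take A = ∅, C = {1}; then 1 ∈ C but 1 ∉ A ∩ (A ∪ C).

Neither inclusion holds.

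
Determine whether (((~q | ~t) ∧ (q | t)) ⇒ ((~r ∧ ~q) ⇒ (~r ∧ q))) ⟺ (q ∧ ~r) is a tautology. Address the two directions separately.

[⇒] This fails. Under q = F, t = F, r = F, the left side is true but the right side is false.

[⇐] Assume the antecedent. If q is true, the consequent reduces to true regardless of the other variables. If q is false, the antecedent cannot hold. Either way the consequent holds.

Only the reverse direction holds.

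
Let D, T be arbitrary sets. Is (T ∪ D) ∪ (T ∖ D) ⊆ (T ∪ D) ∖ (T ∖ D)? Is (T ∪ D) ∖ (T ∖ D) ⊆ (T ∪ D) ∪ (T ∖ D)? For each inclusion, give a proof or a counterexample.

The sets are not equal: only the reverse inclusion holds.

(⟸) Let x ∈ (T ∪ D) ∖ (T ∖ D). Then either x ∈ D and x ∉ T; or x ∈ D ∩ T. In each case x ∈ (T ∪ D) ∪ (T ∖ D), so (T ∪ D) ∖ (T ∖ D) ⊆ (T ∪ D) ∪ (T ∖ D).

(⟹) This inclusion fails. Take D = ∅, T = {1}; then 1 ∈ (T ∪ D) ∪ (T ∖ D) but 1 ∉ (T ∪ D) ∖ (T ∖ D).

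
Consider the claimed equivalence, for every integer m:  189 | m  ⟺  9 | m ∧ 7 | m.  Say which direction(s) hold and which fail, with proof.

[⇐] This fails: take m = 63. Both 9 ∣ 63 and 7 ∣ 63, yet 63 is not a multiple of 189 (since 63 = 0·189 + 63), so 189 ∤ 63.

[⇒] If 189 ∣ m, write m = 189q. Since 189 = 21·9, m = 9·(21q), so 9 ∣ m; and since 189 = 27·7, m = 7·(27q), so 7 ∣ m.

The forward direction holds; the converse fails.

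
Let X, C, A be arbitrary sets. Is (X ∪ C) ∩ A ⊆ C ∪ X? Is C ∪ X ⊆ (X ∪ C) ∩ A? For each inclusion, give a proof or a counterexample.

The sets are not equal: only the forward inclusion holds.

Reverse inclusion. This inclusion fails. Take X = {1}, C = ∅, A = ∅; then 1 ∈ C ∪ X but 1 ∉ (X ∪ C) ∩ A.

Forward inclusion. Let x ∈ (X ∪ C) ∩ A. Then either x ∈ X ∩ A and x ∉ C; or x ∈ C ∩ A and x ∉ X; or x ∈ X ∩ C ∩ A. In each case x ∈ C ∪ X, so (X ∪ C) ∩ A ⊆ C ∪ X.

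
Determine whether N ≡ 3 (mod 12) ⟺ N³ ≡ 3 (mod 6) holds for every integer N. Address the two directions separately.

The forward direction holds; the converse fails.

(⇒) Suppose N ≡ 3 (mod 12). Then N³ ≡ 3³ = 27 (mod 12), and since 6 ∣ 12, also N³ ≡ 3 (mod 6).

(⇐) This fails: take N = 9. Then 9³ = 729 ≡ 3 (mod 6), yet 9 ≡ 9 (mod 12), not 3.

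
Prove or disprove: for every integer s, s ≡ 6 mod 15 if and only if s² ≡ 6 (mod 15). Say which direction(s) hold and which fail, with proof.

(⇒) Suppose s ≡ 6 mod 15. Write s = 15j + 6. Then (15j + 6)² = 225j² + 180j + 36 = 15(15j² + 12j + 2) + 6, so s² ≡ 6 (mod 15).

(⇐) This fails: take s = 9. Then 9² = 81 ≡ 6 (mod 15), yet 9 ≡ 9 (mod 15), not 6.

(⇒) holds; (⇐) fails.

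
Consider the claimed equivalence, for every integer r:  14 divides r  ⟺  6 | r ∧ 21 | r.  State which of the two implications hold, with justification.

(⇒) This fails: take r = 14. Certainly 14 ∣ 14, but 6 ∤ 14.

(⇐) Suppose 6 ∣ r and 21 ∣ r. Any common multiple of 6 and 21 is a multiple of their lcm; here lcm(6, 21) = 6·21/gcd(6, 21) = 126/3 = 42, so 42 ∣ r. Since 14 ∣ 42, it follows that 14 ∣ r.

(⇒) fails; (⇐) holds.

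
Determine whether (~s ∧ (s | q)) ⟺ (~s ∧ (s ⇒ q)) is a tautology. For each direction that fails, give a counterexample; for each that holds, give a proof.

(⇒) holds; (⇐) fails.

(⟹) Assume the antecedent. If s is true, the antecedent cannot hold. If s is false, ~s ∧ (s ⇒ q) reduces to true regardless of the other variables. Either way ~s ∧ (s ⇒ q) holds.

(⟸) This fails. Under s = F, q = F, the left side is false but the right side is true.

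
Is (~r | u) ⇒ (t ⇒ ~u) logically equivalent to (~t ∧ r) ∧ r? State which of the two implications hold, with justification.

Only the reverse direction holds.

(⟸) Assume the antecedent. If u is true, the antecedent forces (u = T, t = F, r = T), and (~r | u) ⇒ (t ⇒ ~u) holds there. If u is false, (~r | u) ⇒ (t ⇒ ~u) reduces to true regardless of the other variables. Either way (~r | u) ⇒ (t ⇒ ~u) holds.

(⟹) This fails. Under u = F, t = F, r = F, the left side is true but the right side is false.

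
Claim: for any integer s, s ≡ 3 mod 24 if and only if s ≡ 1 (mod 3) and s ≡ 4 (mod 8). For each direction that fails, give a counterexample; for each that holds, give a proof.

(⟹) This fails: s = 3 gives 3 ≡ 3 (mod 24) but 3 ≡ 0 (mod 3), so the conjunction on the right does not hold.

(⟸) This fails: s = 4 satisfies both congruences on the right (4 ≡ 1 mod 3 and 4 ≡ 4 mod 8) yet 4 ≡ 4 (mod 24), not 3.

Both directions fail.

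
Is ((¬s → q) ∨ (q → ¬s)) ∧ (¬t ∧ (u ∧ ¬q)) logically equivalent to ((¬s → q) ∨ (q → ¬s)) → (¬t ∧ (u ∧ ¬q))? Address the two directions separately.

Both implications hold.

(⇒) Assume the antecedent. If s is true, the antecedent forces (s = T, u = T, q = F, t = F), and the consequent holds there. If s is false, the antecedent forces (s = F, u = T, q = F, t = F), and the consequent holds there. Either way the consequent holds.

(⇐) Assume the antecedent. If s is true, the antecedent forces (s = T, u = T, q = F, t = F), and the consequent holds there. If s is false, the antecedent forces (s = F, u = T, q = F, t = F), and the consequent holds there. Either way the consequent holds.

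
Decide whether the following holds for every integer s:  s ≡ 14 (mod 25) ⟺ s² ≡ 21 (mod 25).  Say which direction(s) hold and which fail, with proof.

[⇒] Suppose s ≡ 14 (mod 25). Write s = 25j + 14. Then (25j + 14)² = 625j² + 700j + 196 = 25(25j² + 28j + 7) + 21, so s² ≡ 21 (mod 25).

[⇐] This fails: take s = 11. Then 11² = 121 ≡ 21 (mod 25), yet 11 ≡ 11 (mod 25), not 14.

Only the forward direction holds.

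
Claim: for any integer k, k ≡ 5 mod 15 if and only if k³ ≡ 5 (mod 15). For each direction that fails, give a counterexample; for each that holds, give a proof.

Forward direction. Suppose k ≡ 5 mod 15. Write k = 15j + 5. Then (15j + 5)³ = 3375j³ + 3375j² + 1125j + 125 = 15(225j³ + 225j² + 75j + 8) + 5, so k³ ≡ 5 (mod 15).

Converse. Suppose k³ ≡ 5 (mod 15). The only residue r in {0, …, 14} with r³ ≡ 5 (mod 15) is r = 5, so k ≡ 5 (mod 15).

Both directions hold.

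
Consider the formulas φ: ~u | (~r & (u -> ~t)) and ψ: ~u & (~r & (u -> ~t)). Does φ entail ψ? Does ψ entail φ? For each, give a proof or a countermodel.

Converse. Assume the antecedent. If u is true, the antecedent cannot hold. If u is false, ~u | (~r & (u -> ~t)) reduces to true regardless of the other variables. Either way ~u | (~r & (u -> ~t)) holds.

Forward direction. This fails. Under u = T, r = F, t = F, the left side is true but the right side is false.

Not equivalent: only (⇐) holds.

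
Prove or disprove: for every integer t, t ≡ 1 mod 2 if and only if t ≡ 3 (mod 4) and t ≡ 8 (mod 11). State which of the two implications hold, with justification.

Only the converse holds.

(⟸) If t ≡ 3 (mod 4) and t ≡ 8 (mod 11), then by the Chinese remainder theorem t ≡ 19 (mod 44). Since 19 ≡ 1 (mod 2) and 2 ∣ 44, we get t ≡ 1 (mod 2).

(⟹) This fails: t = 1 gives 1 ≡ 1 (mod 2) but 1 ≡ 1 (mod 4), so the conjunction on the right does not hold.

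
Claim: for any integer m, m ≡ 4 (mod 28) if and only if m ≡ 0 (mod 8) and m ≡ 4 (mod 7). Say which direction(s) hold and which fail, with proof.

Converse. If m ≡ 0 (mod 8) and m ≡ 4 (mod 7), then by the Chinese remainder theorem m ≡ 32 (mod 56). Since 32 ≡ 4 (mod 28) and 28 ∣ 56, we get m ≡ 4 (mod 28).

Forward direction. This fails: m = 4 gives 4 ≡ 4 (mod 28) but 4 ≡ 4 (mod 8), so the conjunction on the right does not hold.

Only the converse holds.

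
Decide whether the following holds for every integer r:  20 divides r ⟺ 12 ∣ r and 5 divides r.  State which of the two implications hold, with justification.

(←) Suppose 12 ∣ r and 5 ∣ r. Any common multiple of 12 and 5 is a multiple of their lcm; here gcd(12, 5) = 1, so lcm(12, 5) = 12·5 = 60, so 60 ∣ r. Since 20 ∣ 60, it follows that 20 ∣ r.

(→) This fails: take r = 20. Certainly 20 ∣ 20, but 12 ∤ 20.

Not equivalent: only (⇐) holds.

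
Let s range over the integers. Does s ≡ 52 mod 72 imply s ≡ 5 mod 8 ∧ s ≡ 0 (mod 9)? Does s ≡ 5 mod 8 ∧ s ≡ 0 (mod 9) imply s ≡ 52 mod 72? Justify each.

Neither direction holds.

(⟹) This fails: s = 52 gives 52 ≡ 52 (mod 72) but 52 ≡ 4 (mod 8), so the conjunction on the right does not hold.

(⟸) This fails: s = 45 satisfies both congruences on the right (45 ≡ 5 mod 8 and 45 ≡ 0 mod 9) yet 45 ≡ 45 (mod 72), not 52.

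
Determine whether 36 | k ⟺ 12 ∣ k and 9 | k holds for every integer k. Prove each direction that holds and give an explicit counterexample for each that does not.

(⟹) If 36 ∣ k, write k = 36q. Since 36 = 3·12, k = 12·(3q), so 12 ∣ k; and since 36 = 4·9, k = 9·(4q), so 9 ∣ k.

(⟸) Suppose 12 ∣ k and 9 ∣ k. Any common multiple of 12 and 9 is a multiple of their lcm; here lcm(12, 9) = 12·9/gcd(12, 9) = 108/3 = 36, so 36 ∣ k.

Both directions hold; the statement is true.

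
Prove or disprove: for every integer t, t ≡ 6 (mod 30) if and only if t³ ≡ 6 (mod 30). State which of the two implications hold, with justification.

Both implications hold.

(←) Suppose t³ ≡ 6 (mod 30). The only residue r in {0, …, 29} with r³ ≡ 6 (mod 30) is r = 6, so t ≡ 6 (mod 30).

(→) Suppose t ≡ 6 (mod 30). Write t = 30j + 6. Then (30j + 6)³ = 27000j³ + 16200j² + 3240j + 216 = 30(900j³ + 540j² + 108j + 7) + 6, so t³ ≡ 6 (mod 30).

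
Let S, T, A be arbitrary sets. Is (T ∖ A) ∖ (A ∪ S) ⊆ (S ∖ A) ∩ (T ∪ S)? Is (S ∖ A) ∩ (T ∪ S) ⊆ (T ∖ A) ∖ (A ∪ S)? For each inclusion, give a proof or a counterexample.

(⟹) This inclusion fails. Take S = ∅, T = {1}, A = ∅; then 1 ∈ (T ∖ A) ∖ (A ∪ S) but 1 ∉ (S ∖ A) ∩ (T ∪ S).

(⟸) This inclusion fails. Take S = {1}, T = ∅, A = ∅; then 1 ∈ (S ∖ A) ∩ (T ∪ S) but 1 ∉ (T ∖ A) ∖ (A ∪ S).

Neither inclusion holds.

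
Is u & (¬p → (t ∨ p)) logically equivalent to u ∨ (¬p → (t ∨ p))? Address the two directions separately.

Only the forward direction holds.

(⟹) Assume the antecedent. If p is true, u ∨ (¬p → (t ∨ p)) reduces to true regardless of the other variables. If p is false, the antecedent forces (p = F, t = T, u = T), and u ∨ (¬p → (t ∨ p)) holds there. Either way u ∨ (¬p → (t ∨ p)) holds.

(⟸) This fails. Under p = T, t = F, u = F, the left side is false but the right side is true.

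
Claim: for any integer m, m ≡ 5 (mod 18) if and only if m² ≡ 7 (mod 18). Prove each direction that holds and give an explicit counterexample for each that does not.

[⇒] Suppose m ≡ 5 (mod 18). Write m = 18j + 5. Then (18j + 5)² = 324j² + 180j + 25 = 18(18j² + 10j + 1) + 7, so m² ≡ 7 (mod 18).

[⇐] This fails: take m = 13. Then 13² = 169 ≡ 7 (mod 18), yet 13 ≡ 13 (mod 18), not 5.

The forward direction holds; the converse fails.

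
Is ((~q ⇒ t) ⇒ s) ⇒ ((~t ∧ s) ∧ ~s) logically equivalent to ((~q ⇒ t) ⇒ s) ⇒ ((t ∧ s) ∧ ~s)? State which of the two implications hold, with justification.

The biconditional holds.

(⇒) Assume the antecedent. If t is true, the antecedent forces (t = T, s = F, q = F) or (t = T, s = F, q = T), and the consequent holds there. If t is false, the antecedent forces (t = F, s = F, q = T), and the consequent holds there. Either way the consequent holds.

(⇐) Assume the antecedent. If t is true, the antecedent forces (t = T, s = F, q = F) or (t = T, s = F, q = T), and the consequent holds there. If t is false, the antecedent forces (t = F, s = F, q = T), and the consequent holds there. Either way the consequent holds.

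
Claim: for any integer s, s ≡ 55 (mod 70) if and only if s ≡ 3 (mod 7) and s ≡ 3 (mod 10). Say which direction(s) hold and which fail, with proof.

Both directions fail.

(⇒) This fails: s = 55 gives 55 ≡ 55 (mod 70) but 55 ≡ 6 (mod 7), so the conjunction on the right does not hold.

(⇐) This fails: s = 3 satisfies both congruences on the right (3 ≡ 3 mod 7 and 3 ≡ 3 mod 10) yet 3 ≡ 3 (mod 70), not 55.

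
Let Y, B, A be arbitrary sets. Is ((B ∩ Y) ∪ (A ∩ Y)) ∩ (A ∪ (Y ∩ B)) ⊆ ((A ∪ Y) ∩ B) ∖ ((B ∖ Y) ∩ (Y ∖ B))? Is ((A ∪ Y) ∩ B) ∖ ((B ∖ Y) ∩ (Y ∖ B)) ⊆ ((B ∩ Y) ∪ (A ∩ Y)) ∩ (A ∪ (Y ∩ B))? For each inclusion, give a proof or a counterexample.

(⟹) This inclusion fails. Take Y = {1}, B = ∅, A = {1}; then 1 ∈ ((B ∩ Y) ∪ (A ∩ Y)) ∩ (A ∪ (Y ∩ B)) but 1 ∉ ((A ∪ Y) ∩ B) ∖ ((B ∖ Y) ∩ (Y ∖ B)).

(⟸) This inclusion fails. Take Y = ∅, B = {1}, A = {1}; then 1 ∈ ((A ∪ Y) ∩ B) ∖ ((B ∖ Y) ∩ (Y ∖ B)) but 1 ∉ ((B ∩ Y) ∪ (A ∩ Y)) ∩ (A ∪ (Y ∩ B)).

Neither inclusion holds.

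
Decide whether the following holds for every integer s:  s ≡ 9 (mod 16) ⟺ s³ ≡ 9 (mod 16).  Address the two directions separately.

Equivalent; both directions hold.

(→) Suppose s ≡ 9 (mod 16). Write s = 16j + 9. Then (16j + 9)³ = 4096j³ + 6912j² + 3888j + 729 = 16(256j³ + 432j² + 243j + 45) + 9, so s³ ≡ 9 (mod 16).

(←) Conversely, suppose s³ ≡ 9 (mod 16). The only residue r in {0, …, 15} with r³ ≡ 9 (mod 16) is r = 9, so s ≡ 9 (mod 16).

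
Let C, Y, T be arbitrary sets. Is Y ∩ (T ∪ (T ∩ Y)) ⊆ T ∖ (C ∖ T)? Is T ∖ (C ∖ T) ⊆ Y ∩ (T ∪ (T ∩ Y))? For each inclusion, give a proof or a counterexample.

The sets are not equal: only the forward inclusion holds.

Forward inclusion. Let x ∈ Y ∩ (T ∪ (T ∩ Y)). Then either x ∈ Y ∩ T and x ∉ C; or x ∈ C ∩ Y ∩ T. In each case x ∈ T ∖ (C ∖ T), so Y ∩ (T ∪ (T ∩ Y)) ⊆ T ∖ (C ∖ T).

Reverse inclusion. This inclusion fails. Take C = ∅, Y = ∅, T = {1}; then 1 ∈ T ∖ (C ∖ T) but 1 ∉ Y ∩ (T ∪ (T ∩ Y)).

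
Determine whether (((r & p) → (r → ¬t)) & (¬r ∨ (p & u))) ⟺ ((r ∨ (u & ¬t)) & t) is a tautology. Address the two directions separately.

Both directions fail.

(→) This fails. Under t = F, u = F, p = F, r = F, the left side is true but the right side is false.

(←) This fails. Under t = T, u = F, p = F, r = T, the left side is false but the right side is true.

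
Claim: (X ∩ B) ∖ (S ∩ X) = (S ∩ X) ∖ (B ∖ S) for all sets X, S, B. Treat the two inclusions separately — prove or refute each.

(⟹) This inclusion fails. Take X = {1}, S = ∅, B = {1}; then 1 ∈ (X ∩ B) ∖ (S ∩ X) but 1 ∉ (S ∩ X) ∖ (B ∖ S).

(⟸) This inclusion fails. Take X = {1}, S = {1}, B = ∅; then 1 ∈ (S ∩ X) ∖ (B ∖ S) but 1 ∉ (X ∩ B) ∖ (S ∩ X).

(⊆) fails and (⊇) fails.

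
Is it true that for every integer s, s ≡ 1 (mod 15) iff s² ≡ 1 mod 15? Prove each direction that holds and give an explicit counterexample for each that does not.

(←) This fails: take s = 4. Then 4² = 16 ≡ 1 (mod 15), yet 4 ≡ 4 (mod 15), not 1.

(→) Suppose s ≡ 1 (mod 15). Write s = 15j + 1. Then (15j + 1)² = 225j² + 30j + 1 = 15(15j² + 2j) + 1, so s² ≡ 1 (mod 15).

(⇒) holds; (⇐) fails.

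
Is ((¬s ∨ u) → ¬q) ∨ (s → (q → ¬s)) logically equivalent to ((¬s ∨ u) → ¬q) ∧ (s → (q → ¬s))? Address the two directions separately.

Only the converse holds.

Forward direction. This fails. Under s = F, q = T, u = F, the left side is true but the right side is false.

Converse. Assume the antecedent. If s is true, the antecedent forces (s = T, q = F, u = F) or (s = T, q = F, u = T), and the consequent holds there. If s is false, the consequent reduces to true regardless of the other variables. Either way the consequent holds.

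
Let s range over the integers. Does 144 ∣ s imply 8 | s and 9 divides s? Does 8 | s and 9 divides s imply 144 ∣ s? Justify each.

[⇒] If 144 ∣ s, write s = 144q. Since 144 = 18·8, s = 8·(18q), so 8 ∣ s; and since 144 = 16·9, s = 9·(16q), so 9 ∣ s.

[⇐] This fails: take s = 72. Both 8 ∣ 72 and 9 ∣ 72, yet 72 is not a multiple of 144 (since 72 = 0·144 + 72), so 144 ∤ 72.

Only the forward direction holds.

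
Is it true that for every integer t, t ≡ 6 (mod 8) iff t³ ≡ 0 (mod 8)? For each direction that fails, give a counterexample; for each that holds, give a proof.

(⟹) Suppose t ≡ 6 (mod 8). Write t = 8j + 6. Then (8j + 6)³ = 512j³ + 1152j² + 864j + 216 = 8(64j³ + 144j² + 108j + 27) + 0, so t³ ≡ 0 (mod 8).

(⟸) This fails: take t = 0. Then 0³ = 0 ≡ 0 (mod 8), yet 0 ≡ 0 (mod 8), not 6.

Only the forward direction holds.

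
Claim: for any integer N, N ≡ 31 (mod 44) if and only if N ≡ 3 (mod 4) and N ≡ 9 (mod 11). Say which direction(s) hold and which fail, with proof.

The biconditional holds.

[⇒] Suppose N ≡ 31 (mod 44); write N = 44j + 31. Since 4 ∣ 44, reducing mod 4 gives N ≡ 31 ≡ 3 (mod 4); since 11 ∣ 44, reducing mod 11 gives N ≡ 31 ≡ 9 (mod 11).

[⇐] Conversely, if N ≡ 3 (mod 4) and N ≡ 9 (mod 11), then by the Chinese remainder theorem N ≡ 31 (mod 44). This is exactly N ≡ 31 (mod 44).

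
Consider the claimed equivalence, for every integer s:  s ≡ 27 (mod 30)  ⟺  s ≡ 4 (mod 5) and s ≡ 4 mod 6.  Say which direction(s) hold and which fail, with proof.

(⇒) fails and (⇐) fails.

(⇒) This fails: s = 27 gives 27 ≡ 27 (mod 30) but 27 ≡ 2 (mod 5), so the conjunction on the right does not hold.

(⇐) This fails: s = 4 satisfies both congruences on the right (4 ≡ 4 mod 5 and 4 ≡ 4 mod 6) yet 4 ≡ 4 (mod 30), not 27.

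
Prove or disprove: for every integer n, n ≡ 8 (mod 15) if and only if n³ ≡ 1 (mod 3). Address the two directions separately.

[⇒] This fails: take n = 8. Then 8 ≡ 8 (mod 15), but 8³ = 512 ≡ 2 (mod 3), not 1.

[⇐] This fails: take n = 1. Then 1³ = 1 ≡ 1 (mod 3), yet 1 ≡ 1 (mod 15), not 8.

Both directions fail.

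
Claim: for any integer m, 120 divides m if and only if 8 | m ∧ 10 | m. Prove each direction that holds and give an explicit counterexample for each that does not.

[⇒] If 120 ∣ m, write m = 120q. Since 120 = 15·8, m = 8·(15q), so 8 ∣ m; and since 120 = 12·10, m = 10·(12q), so 10 ∣ m.

[⇐] This fails: take m = 40. Both 8 ∣ 40 and 10 ∣ 40, yet 40 is not a multiple of 120 (since 40 = 0·120 + 40), so 120 ∤ 40.

Only the forward implication holds.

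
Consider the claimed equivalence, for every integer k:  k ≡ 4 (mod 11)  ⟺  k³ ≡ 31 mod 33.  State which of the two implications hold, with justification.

The forward direction fails; the converse holds.

(⟹) This fails: take k = 15. Then 15 ≡ 4 (mod 11), but 15³ = 3375 ≡ 9 (mod 33), not 31.

(⟸) Conversely, the residues r modulo 33 with r³ ≡ 31 (mod 33) are exactly {4}, and each is ≡ 4 (mod 11).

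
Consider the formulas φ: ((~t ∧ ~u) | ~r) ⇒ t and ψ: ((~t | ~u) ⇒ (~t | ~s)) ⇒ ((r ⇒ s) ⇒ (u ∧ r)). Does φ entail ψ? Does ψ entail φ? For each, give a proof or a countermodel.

Both directions fail.

(⟹) This fails. Under t = T, u = F, r = F, s = F, the left side is true but the right side is false.

(⟸) This fails. Under t = F, u = F, r = T, s = F, the left side is false but the right side is true.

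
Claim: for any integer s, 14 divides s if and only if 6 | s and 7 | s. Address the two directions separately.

Only the converse holds.

Forward direction. This fails: take s = 14. Certainly 14 ∣ 14, but 6 ∤ 14.

Converse. Suppose 6 ∣ s and 7 ∣ s. Any common multiple of 6 and 7 is a multiple of their lcm; here gcd(6, 7) = 1, so lcm(6, 7) = 6·7 = 42, so 42 ∣ s. Since 14 ∣ 42, it follows that 14 ∣ s.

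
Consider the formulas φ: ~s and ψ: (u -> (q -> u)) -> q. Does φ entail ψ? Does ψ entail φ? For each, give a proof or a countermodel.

Neither implication holds.

(→) This fails. Under q = F, u = F, s = F, the left side is true but the right side is false.

(←) This fails. Under q = T, u = F, s = T, the left side is false but the right side is true.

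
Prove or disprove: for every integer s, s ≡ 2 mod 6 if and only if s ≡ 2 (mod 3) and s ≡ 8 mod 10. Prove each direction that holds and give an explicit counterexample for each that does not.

Converse. If s ≡ 2 (mod 3) and s ≡ 8 (mod 10), then by the Chinese remainder theorem s ≡ 8 (mod 30). Since 8 ≡ 2 (mod 6) and 6 ∣ 30, we get s ≡ 2 (mod 6).

Forward direction. This fails: s = 2 gives 2 ≡ 2 (mod 6) but 2 ≡ 2 (mod 10), so the conjunction on the right does not hold.

Only the converse holds.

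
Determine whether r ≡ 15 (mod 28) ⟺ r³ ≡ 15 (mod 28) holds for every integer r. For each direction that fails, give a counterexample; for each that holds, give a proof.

(⇒) holds; (⇐) fails.

(⇒) Suppose r ≡ 15 (mod 28). Write r = 28j + 15. Then (28j + 15)³ = 21952j³ + 35280j² + 18900j + 3375 = 28(784j³ + 1260j² + 675j + 120) + 15, so r³ ≡ 15 (mod 28).

(⇐) This fails: take r = 11. Then 11³ = 1331 ≡ 15 (mod 28), yet 11 ≡ 11 (mod 28), not 15.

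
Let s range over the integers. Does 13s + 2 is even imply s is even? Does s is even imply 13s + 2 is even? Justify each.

(⇒) Suppose 13s + 2 is even. Since 13 is odd, 13s and s have the same parity, so 13s + 2 ≡ s + 2 (mod 2). As 2 is even, 13s + 2 is even exactly when s is even. Thus s is even.

(⇐) Conversely, suppose s is even; write s = 2j. Then 13s + 2 = 13·(2j) + 2 = 2·13j + 2, which is even.

Both directions hold.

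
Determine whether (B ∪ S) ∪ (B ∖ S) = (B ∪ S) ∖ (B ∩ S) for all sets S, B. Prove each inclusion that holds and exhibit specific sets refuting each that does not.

(⊆) This inclusion fails. Take S = {1}, B = {1}; then 1 ∈ (B ∪ S) ∪ (B ∖ S) but 1 ∉ (B ∪ S) ∖ (B ∩ S).

(⊇) Let x ∈ (B ∪ S) ∖ (B ∩ S). Then either x ∈ S and x ∉ B; or x ∈ B and x ∉ S. In each case x ∈ (B ∪ S) ∪ (B ∖ S), so (B ∪ S) ∖ (B ∩ S) ⊆ (B ∪ S) ∪ (B ∖ S).

The sets are not equal: only the reverse inclusion holds.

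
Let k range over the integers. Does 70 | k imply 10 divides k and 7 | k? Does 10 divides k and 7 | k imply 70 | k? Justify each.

[⇐] Suppose 10 ∣ k and 7 ∣ k. Any common multiple of 10 and 7 is a multiple of their lcm; here gcd(10, 7) = 1, so lcm(10, 7) = 10·7 = 70, so 70 ∣ k.

[⇒] If 70 ∣ k, write k = 70q. Since 70 = 7·10, k = 10·(7q), so 10 ∣ k; and since 70 = 10·7, k = 7·(10q), so 7 ∣ k.

Both implications hold.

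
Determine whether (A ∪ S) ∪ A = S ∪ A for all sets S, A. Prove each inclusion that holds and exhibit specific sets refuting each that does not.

The two sets are equal.

(⊇) Let x ∈ S ∪ A. Then either x ∈ S and x ∉ A; or x ∈ A and x ∉ S; or x ∈ S ∩ A. In each case x ∈ (A ∪ S) ∪ A, so S ∪ A ⊆ (A ∪ S) ∪ A.

(⊆) Let x ∈ (A ∪ S) ∪ A. Then either x ∈ S and x ∉ A; or x ∈ A and x ∉ S; or x ∈ S ∩ A. In each case x ∈ S ∪ A, so (A ∪ S) ∪ A ⊆ S ∪ A.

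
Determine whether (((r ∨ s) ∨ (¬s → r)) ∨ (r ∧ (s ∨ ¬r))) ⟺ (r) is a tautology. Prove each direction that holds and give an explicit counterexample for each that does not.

The forward direction fails; the converse holds.

Forward direction. This fails. Under r = F, s = T, the left side is true but the right side is false.

Converse. Assume the antecedent. If r is true, the consequent reduces to true regardless of the other variables. If r is false, the antecedent cannot hold. Either way the consequent holds.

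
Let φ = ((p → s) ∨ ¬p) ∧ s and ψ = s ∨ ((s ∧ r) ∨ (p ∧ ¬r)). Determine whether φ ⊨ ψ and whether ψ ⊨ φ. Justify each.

(⇒) holds; (⇐) fails.

(⇐) This fails. Under p = T, r = F, s = F, the left side is false but the right side is true.

(⇒) Assume the antecedent. If p is true, the antecedent forces (p = T, r = F, s = T) or (p = T, r = T, s = T), and s ∨ ((s ∧ r) ∨ (p ∧ ¬r)) holds there. If p is false, the antecedent forces (p = F, r = F, s = T) or (p = F, r = T, s = T), and s ∨ ((s ∧ r) ∨ (p ∧ ¬r)) holds there. Either way s ∨ ((s ∧ r) ∨ (p ∧ ¬r)) holds.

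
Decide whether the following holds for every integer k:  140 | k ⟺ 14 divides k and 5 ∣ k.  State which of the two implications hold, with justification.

(→) If 140 ∣ k, write k = 140q. Since 140 = 10·14, k = 14·(10q), so 14 ∣ k; and since 140 = 28·5, k = 5·(28q), so 5 ∣ k.

(←) This fails: take k = 70. Both 14 ∣ 70 and 5 ∣ 70, yet 70 is not a multiple of 140 (since 70 = 0·140 + 70), so 140 ∤ 70.

Not equivalent: only (⇒) holds.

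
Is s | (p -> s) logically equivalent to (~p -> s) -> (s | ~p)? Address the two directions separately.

(←) Assume the antecedent. If p is true, the antecedent forces (p = T, s = T), and s | (p -> s) holds there. If p is false, s | (p -> s) reduces to true regardless of the other variables. Either way s | (p -> s) holds.

(→) Assume the antecedent. If p is true, the antecedent forces (p = T, s = T), and (~p -> s) -> (s | ~p) holds there. If p is false, (~p -> s) -> (s | ~p) reduces to true regardless of the other variables. Either way (~p -> s) -> (s | ~p) holds.

Equivalent; both directions hold.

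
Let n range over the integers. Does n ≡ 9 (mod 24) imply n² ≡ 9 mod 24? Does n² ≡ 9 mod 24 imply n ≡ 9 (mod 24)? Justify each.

(⇒) holds; (⇐) fails.

Forward direction. Suppose n ≡ 9 (mod 24). Write n = 24j + 9. Then (24j + 9)² = 576j² + 432j + 81 = 24(24j² + 18j + 3) + 9, so n² ≡ 9 (mod 24).

Converse. This fails: take n = 3. Then 3² = 9 ≡ 9 (mod 24), yet 3 ≡ 3 (mod 24), not 9.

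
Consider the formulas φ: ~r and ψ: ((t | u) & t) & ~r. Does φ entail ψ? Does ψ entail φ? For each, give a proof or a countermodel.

Not equivalent: only (⇐) holds.

Converse. Assume the antecedent. If r is true, the antecedent cannot hold. If r is false, ~r reduces to true regardless of the other variables. Either way ~r holds.

Forward direction. This fails. Under r = F, u = F, t = F, the left side is true but the right side is false.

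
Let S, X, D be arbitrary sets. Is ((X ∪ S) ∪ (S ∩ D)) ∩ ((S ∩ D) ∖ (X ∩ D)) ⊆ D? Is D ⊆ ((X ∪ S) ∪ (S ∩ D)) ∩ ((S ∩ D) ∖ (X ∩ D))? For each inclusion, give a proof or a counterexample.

(⟹) Let x ∈ ((X ∪ S) ∪ (S ∩ D)) ∩ ((S ∩ D) ∖ (X ∩ D)). Then x ∈ S ∩ D and x ∉ X, from which x ∈ D.

(⟸) This inclusion fails. Take S = ∅, X = ∅, D = {1}; then 1 ∈ D but 1 ∉ ((X ∪ S) ∪ (S ∩ D)) ∩ ((S ∩ D) ∖ (X ∩ D)).

(⊆) holds; (⊇) fails.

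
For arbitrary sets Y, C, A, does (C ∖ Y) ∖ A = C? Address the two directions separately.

(⊆) Let x ∈ (C ∖ Y) ∖ A. Then x ∈ C and x ∉ Y, A, from which x ∈ C.

(⊇) This inclusion fails. Take Y = {1}, C = {1}, A = ∅; then 1 ∈ C but 1 ∉ (C ∖ Y) ∖ A.

(⊆) holds; (⊇) fails.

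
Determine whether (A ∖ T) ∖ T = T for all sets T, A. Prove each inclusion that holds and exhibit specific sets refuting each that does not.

(⊆) fails and (⊇) fails.

Forward inclusion. This inclusion fails. Take T = ∅, A = {1}; then 1 ∈ (A ∖ T) ∖ T but 1 ∉ T.

Reverse inclusion. This inclusion fails. Take T = {1}, A = ∅; then 1 ∈ T but 1 ∉ (A ∖ T) ∖ T.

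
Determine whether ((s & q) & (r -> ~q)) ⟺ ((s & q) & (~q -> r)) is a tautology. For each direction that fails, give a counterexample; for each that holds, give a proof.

Forward direction. Assume the antecedent. If s is true, the antecedent forces (s = T, r = F, q = T), and (s & q) & (~q -> r) holds there. If s is false, the antecedent cannot hold. Either way (s & q) & (~q -> r) holds.

Converse. This fails. Under s = T, r = T, q = T, the left side is false but the right side is true.

(⇒) holds; (⇐) fails.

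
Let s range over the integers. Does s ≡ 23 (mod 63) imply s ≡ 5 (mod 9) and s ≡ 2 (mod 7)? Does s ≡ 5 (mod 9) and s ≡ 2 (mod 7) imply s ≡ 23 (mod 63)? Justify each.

Equivalent; both directions hold.

(⇐) If s ≡ 5 (mod 9) and s ≡ 2 (mod 7), then by the Chinese remainder theorem s ≡ 23 (mod 63). This is exactly s ≡ 23 (mod 63).

(⇒) Suppose s ≡ 23 (mod 63); write s = 63j + 23. Since 9 ∣ 63, reducing mod 9 gives s ≡ 23 ≡ 5 (mod 9); since 7 ∣ 63, reducing mod 7 gives s ≡ 23 ≡ 2 (mod 7).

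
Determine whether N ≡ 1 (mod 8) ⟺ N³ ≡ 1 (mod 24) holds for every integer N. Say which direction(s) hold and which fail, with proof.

[⇒] This fails: take N = 9. Then 9 ≡ 1 (mod 8), but 9³ = 729 ≡ 9 (mod 24), not 1.

[⇐] Conversely, the residues r modulo 24 with r³ ≡ 1 (mod 24) are exactly {1}, and each is ≡ 1 (mod 8).

Not equivalent: only (⇐) holds.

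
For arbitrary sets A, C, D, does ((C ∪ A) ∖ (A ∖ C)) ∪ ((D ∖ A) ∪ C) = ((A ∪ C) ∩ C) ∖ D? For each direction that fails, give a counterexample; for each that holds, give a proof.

Only the reverse inclusion holds.

Forward inclusion. This inclusion fails. Take A = ∅, C = ∅, D = {1}; then 1 ∈ ((C ∪ A) ∖ (A ∖ C)) ∪ ((D ∖ A) ∪ C) but 1 ∉ ((A ∪ C) ∩ C) ∖ D.

Reverse inclusion. Let x ∈ ((A ∪ C) ∩ C) ∖ D. Then either x ∈ C and x ∉ A, D; or x ∈ A ∩ C and x ∉ D. In each case x ∈ ((C ∪ A) ∖ (A ∖ C)) ∪ ((D ∖ A) ∪ C), so ((A ∪ C) ∩ C) ∖ D ⊆ ((C ∪ A) ∖ (A ∖ C)) ∪ ((D ∖ A) ∪ C).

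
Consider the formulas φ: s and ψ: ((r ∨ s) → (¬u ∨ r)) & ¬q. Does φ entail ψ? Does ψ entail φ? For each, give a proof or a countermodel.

Neither direction holds.

(→) This fails. Under r = F, u = T, s = T, q = F, the left side is true but the right side is false.

(←) This fails. Under r = F, u = F, s = F, q = F, the left side is false but the right side is true.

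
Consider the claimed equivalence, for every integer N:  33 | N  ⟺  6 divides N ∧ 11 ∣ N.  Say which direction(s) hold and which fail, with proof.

The forward direction fails; the converse holds.

(⇒) This fails: take N = 33. Certainly 33 ∣ 33, but 6 ∤ 33.

(⇐) Suppose 6 ∣ N and 11 ∣ N. Any common multiple of 6 and 11 is a multiple of their lcm; here gcd(6, 11) = 1, so lcm(6, 11) = 6·11 = 66, so 66 ∣ N. Since 33 ∣ 66, it follows that 33 ∣ N.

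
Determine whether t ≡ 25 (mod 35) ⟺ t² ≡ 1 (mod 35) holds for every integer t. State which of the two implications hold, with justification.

(→) This fails: take t = 25. Then 25 ≡ 25 (mod 35), but 25² = 625 ≡ 30 (mod 35), not 1.

(←) This fails: take t = 1. Then 1² = 1 ≡ 1 (mod 35), yet 1 ≡ 1 (mod 35), not 25.

Neither direction holds.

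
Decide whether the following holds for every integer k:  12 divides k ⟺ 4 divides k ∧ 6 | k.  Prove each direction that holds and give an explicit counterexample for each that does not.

[⇐] Suppose 4 ∣ k and 6 ∣ k. Any common multiple of 4 and 6 is a multiple of their lcm; here lcm(4, 6) = 4·6/gcd(4, 6) = 24/2 = 12, so 12 ∣ k.

[⇒] If 12 ∣ k, write k = 12q. Since 12 = 3·4, k = 4·(3q), so 4 ∣ k; and since 12 = 2·6, k = 6·(2q), so 6 ∣ k.

The biconditional holds.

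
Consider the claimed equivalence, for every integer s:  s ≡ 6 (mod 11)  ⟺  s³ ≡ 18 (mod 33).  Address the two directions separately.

[⇒] This fails: take s = 17. Then 17 ≡ 6 (mod 11), but 17³ = 4913 ≡ 29 (mod 33), not 18.

[⇐] Conversely, the residues r modulo 33 with r³ ≡ 18 (mod 33) are exactly {6}, and each is ≡ 6 (mod 11).

Only the converse holds.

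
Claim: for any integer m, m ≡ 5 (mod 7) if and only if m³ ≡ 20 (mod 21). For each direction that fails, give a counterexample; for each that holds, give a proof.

(⇒) This fails: take m = 12. Then 12 ≡ 5 (mod 7), but 12³ = 1728 ≡ 6 (mod 21), not 20.

(⇐) This fails: take m = 17. Then 17³ = 4913 ≡ 20 (mod 21), yet 17 ≡ 3 (mod 7), not 5.

Neither direction holds.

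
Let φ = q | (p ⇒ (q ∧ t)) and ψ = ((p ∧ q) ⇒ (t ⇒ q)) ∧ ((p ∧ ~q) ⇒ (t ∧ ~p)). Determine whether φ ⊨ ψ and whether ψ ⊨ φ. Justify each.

(⇒) Assume the antecedent. If q is true, the consequent reduces to true regardless of the other variables. If q is false, the antecedent forces (t = F, q = F, p = F) or (t = T, q = F, p = F), and the consequent holds there. Either way the consequent holds.

(⇐) Assume the antecedent. If q is true, q | (p ⇒ (q ∧ t)) reduces to true regardless of the other variables. If q is false, the antecedent forces (t = F, q = F, p = F) or (t = T, q = F, p = F), and q | (p ⇒ (q ∧ t)) holds there. Either way q | (p ⇒ (q ∧ t)) holds.

Both directions hold; the statement is true.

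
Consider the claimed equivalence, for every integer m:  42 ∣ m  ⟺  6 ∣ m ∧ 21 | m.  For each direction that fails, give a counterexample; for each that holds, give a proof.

Converse. Suppose 6 ∣ m and 21 ∣ m. Any common multiple of 6 and 21 is a multiple of their lcm; here lcm(6, 21) = 6·21/gcd(6, 21) = 126/3 = 42, so 42 ∣ m.

Forward direction. If 42 ∣ m, write m = 42q. Since 42 = 7·6, m = 6·(7q), so 6 ∣ m; and since 42 = 2·21, m = 21·(2q), so 21 ∣ m.

Equivalent; both directions hold.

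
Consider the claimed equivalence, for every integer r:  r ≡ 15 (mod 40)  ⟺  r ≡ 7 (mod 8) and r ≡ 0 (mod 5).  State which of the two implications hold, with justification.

Both directions hold.

(←) If r ≡ 7 (mod 8) and r ≡ 0 (mod 5), then by the Chinese remainder theorem r ≡ 15 (mod 40). This is exactly r ≡ 15 (mod 40).

(→) Suppose r ≡ 15 (mod 40); write r = 40j + 15. Since 8 ∣ 40, reducing mod 8 gives r ≡ 15 ≡ 7 (mod 8); since 5 ∣ 40, reducing mod 5 gives r ≡ 15 ≡ 0 (mod 5).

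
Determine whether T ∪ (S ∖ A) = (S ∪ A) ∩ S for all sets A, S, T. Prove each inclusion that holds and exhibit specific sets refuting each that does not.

Neither inclusion holds.

(⟹) This inclusion fails. Take A = ∅, S = ∅, T = {1}; then 1 ∈ T ∪ (S ∖ A) but 1 ∉ (S ∪ A) ∩ S.

(⟸) This inclusion fails. Take A = {1}, S = {1}, T = ∅; then 1 ∈ (S ∪ A) ∩ S but 1 ∉ T ∪ (S ∖ A).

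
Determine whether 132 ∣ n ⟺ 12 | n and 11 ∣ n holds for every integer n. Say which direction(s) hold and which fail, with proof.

(→) If 132 ∣ n, write n = 132q. Since 132 = 11·12, n = 12·(11q), so 12 ∣ n; and since 132 = 12·11, n = 11·(12q), so 11 ∣ n.

(←) Suppose 12 ∣ n and 11 ∣ n. Any common multiple of 12 and 11 is a multiple of their lcm; here gcd(12, 11) = 1, so lcm(12, 11) = 12·11 = 132, so 132 ∣ n.

The biconditional holds.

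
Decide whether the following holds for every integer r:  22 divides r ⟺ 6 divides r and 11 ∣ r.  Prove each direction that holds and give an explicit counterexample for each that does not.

[⇒] This fails: take r = 22. Certainly 22 ∣ 22, but 6 ∤ 22.

[⇐] Suppose 6 ∣ r and 11 ∣ r. Any common multiple of 6 and 11 is a multiple of their lcm; here gcd(6, 11) = 1, so lcm(6, 11) = 6·11 = 66, so 66 ∣ r. Since 22 ∣ 66, it follows that 22 ∣ r.

Not equivalent: only (⇐) holds.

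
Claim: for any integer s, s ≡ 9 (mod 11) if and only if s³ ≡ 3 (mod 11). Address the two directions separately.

[⇒] Suppose s ≡ 9 (mod 11). Write s = 11j + 9. Then (11j + 9)³ = 1331j³ + 3267j² + 2673j + 729 = 11(121j³ + 297j² + 243j + 66) + 3, so s³ ≡ 3 (mod 11).

[⇐] Conversely, suppose s³ ≡ 3 (mod 11). The only residue r in {0, …, 10} with r³ ≡ 3 (mod 11) is r = 9, so s ≡ 9 (mod 11).

Both directions hold; the statement is true.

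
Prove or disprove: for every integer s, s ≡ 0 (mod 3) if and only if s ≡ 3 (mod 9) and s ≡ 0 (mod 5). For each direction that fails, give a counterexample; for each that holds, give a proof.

Forward direction. This fails: s = 0 gives 0 ≡ 0 (mod 3) but 0 ≡ 0 (mod 9), so the conjunction on the right does not hold.

Converse. If s ≡ 3 (mod 9) and s ≡ 0 (mod 5), then by the Chinese remainder theorem s ≡ 30 (mod 45). Since 30 ≡ 0 (mod 3) and 3 ∣ 45, we get s ≡ 0 (mod 3).

(⇒) fails; (⇐) holds.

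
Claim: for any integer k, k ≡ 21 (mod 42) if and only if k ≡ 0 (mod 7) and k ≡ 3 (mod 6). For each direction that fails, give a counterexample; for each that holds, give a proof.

Forward direction. Suppose k ≡ 21 (mod 42); write k = 42j + 21. Since 7 ∣ 42, reducing mod 7 gives k ≡ 21 ≡ 0 (mod 7); since 6 ∣ 42, reducing mod 6 gives k ≡ 21 ≡ 3 (mod 6).

Converse. If k ≡ 0 (mod 7) and k ≡ 3 (mod 6), then by the Chinese remainder theorem k ≡ 21 (mod 42). This is exactly k ≡ 21 (mod 42).

Both implications hold.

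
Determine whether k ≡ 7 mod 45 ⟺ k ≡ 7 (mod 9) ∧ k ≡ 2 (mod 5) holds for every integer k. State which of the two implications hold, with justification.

(⇐) If k ≡ 7 (mod 9) and k ≡ 2 (mod 5), then by the Chinese remainder theorem k ≡ 7 (mod 45). This is exactly k ≡ 7 (mod 45).

(⇒) Suppose k ≡ 7 (mod 45); write k = 45j + 7. Since 9 ∣ 45, reducing mod 9 gives k ≡ 7 (mod 9); since 5 ∣ 45, reducing mod 5 gives k ≡ 7 ≡ 2 (mod 5).

Both implications hold.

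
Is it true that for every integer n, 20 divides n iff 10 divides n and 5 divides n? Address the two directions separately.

Only the forward direction holds.

Forward direction. If 20 ∣ n, write n = 20q. Since 20 = 2·10, n = 10·(2q), so 10 ∣ n; and since 20 = 4·5, n = 5·(4q), so 5 ∣ n.

Converse. This fails: take n = 10. Both 10 ∣ 10 and 5 ∣ 10, yet 10 is not a multiple of 20 (since 10 = 0·20 + 10), so 20 ∤ 10.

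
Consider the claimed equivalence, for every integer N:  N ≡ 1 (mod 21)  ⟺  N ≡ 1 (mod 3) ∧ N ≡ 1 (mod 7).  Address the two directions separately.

(←) If N ≡ 1 (mod 3) and N ≡ 1 (mod 7), then by the Chinese remainder theorem N ≡ 1 (mod 21). This is exactly N ≡ 1 (mod 21).

(→) Suppose N ≡ 1 (mod 21); write N = 21j + 1. Since 3 ∣ 21, reducing mod 3 gives N ≡ 1 (mod 3); since 7 ∣ 21, reducing mod 7 gives N ≡ 1 (mod 7).

Equivalent; both directions hold.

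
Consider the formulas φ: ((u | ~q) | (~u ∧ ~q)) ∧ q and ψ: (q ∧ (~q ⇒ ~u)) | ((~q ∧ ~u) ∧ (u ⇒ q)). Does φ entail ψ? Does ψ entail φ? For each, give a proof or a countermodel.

(←) This fails. Under q = F, u = F, the left side is false but the right side is true.

(→) Assume the antecedent. If q is true, the consequent reduces to true regardless of the other variables. If q is false, the antecedent cannot hold. Either way the consequent holds.

Only the forward direction holds.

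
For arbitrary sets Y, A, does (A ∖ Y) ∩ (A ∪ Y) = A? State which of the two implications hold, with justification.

Forward inclusion. Let x ∈ (A ∖ Y) ∩ (A ∪ Y). Then x ∈ A and x ∉ Y, from which x ∈ A.

Reverse inclusion. This inclusion fails. Take Y = {1}, A = {1}; then 1 ∈ A but 1 ∉ (A ∖ Y) ∩ (A ∪ Y).

Only the forward inclusion holds.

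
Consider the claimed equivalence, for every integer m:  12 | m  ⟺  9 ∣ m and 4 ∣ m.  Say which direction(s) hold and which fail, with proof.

(→) This fails: take m = 12. Certainly 12 ∣ 12, but 9 ∤ 12.

(←) Suppose 9 ∣ m and 4 ∣ m. Any common multiple of 9 and 4 is a multiple of their lcm; here gcd(9, 4) = 1, so lcm(9, 4) = 9·4 = 36, so 36 ∣ m. Since 12 ∣ 36, it follows that 12 ∣ m.

Not equivalent: only (⇐) holds.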